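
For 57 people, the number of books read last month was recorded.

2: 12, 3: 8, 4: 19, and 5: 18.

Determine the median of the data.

4

Cumulative frequencies: 12, 20, 39, 57
n = 57, so the median is the value in position (n+1)/2 = 29.
Position 29 falls at value 4.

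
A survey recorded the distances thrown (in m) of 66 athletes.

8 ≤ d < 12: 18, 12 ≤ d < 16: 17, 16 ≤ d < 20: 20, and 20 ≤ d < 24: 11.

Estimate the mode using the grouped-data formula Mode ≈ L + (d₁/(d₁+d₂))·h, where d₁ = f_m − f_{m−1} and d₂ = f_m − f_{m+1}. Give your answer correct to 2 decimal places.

Modal class: 16 ≤ d < 20 (highest frequency 20).
d₁ = 20 − 17 = 3, d₂ = 20 − 11 = 9
Mode ≈ 16 + (3/(3+9)) × 4 = 16 + 1.0000 = 17.0000

17.00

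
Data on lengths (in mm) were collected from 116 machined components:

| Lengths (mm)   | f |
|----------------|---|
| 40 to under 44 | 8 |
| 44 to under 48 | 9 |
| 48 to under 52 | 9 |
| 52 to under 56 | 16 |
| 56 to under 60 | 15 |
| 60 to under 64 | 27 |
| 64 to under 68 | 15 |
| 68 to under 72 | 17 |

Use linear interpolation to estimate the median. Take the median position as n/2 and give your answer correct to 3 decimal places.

60.148

Cumulative frequencies: 8, 17, 26, 42, 57, 84, 99, 116
n = 116; position = n/2 = 58.
This falls in the class 60 to under 64: L = 60, F = 57, f = 27, h = 4.
Median ≈ 60 + ((58 − 57) / 27) × 4 = 60.1481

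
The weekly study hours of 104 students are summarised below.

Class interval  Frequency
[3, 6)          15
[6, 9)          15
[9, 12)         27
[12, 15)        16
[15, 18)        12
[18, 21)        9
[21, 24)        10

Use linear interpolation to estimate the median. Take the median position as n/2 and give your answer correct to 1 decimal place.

Cumulative frequencies: 15, 30, 57, 73, 85, 94, 104
n = 104; position = n/2 = 52.
This falls in the class [9, 12): L = 9, F = 30, f = 27, h = 3.
Median ≈ 9 + ((52 − 30) / 27) × 3 = 11.4444

11.4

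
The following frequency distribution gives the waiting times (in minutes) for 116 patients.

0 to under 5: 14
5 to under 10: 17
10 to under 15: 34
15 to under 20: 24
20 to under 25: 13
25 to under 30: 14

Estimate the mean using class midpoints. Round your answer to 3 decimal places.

14.526

Midpoints: 2.5, 7.5, 12.5, 17.5, 22.5, 27.5
Σfm = 14×2.5 + 17×7.5 + 34×12.5 + 24×17.5 + 13×22.5 + 14×27.5 = 1685
n = Σf = 116
Mean = 1685 / 116 = 14.5259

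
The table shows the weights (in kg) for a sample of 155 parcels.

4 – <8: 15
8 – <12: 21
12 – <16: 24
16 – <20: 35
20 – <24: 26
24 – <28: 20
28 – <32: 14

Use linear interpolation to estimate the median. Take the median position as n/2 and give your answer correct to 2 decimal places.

18.00

Cumulative frequencies: 15, 36, 60, 95, 121, 141, 155
n = 155; position = n/2 = 77.5.
This falls in the class 16 – <20: L = 16, F = 60, f = 35, h = 4.
Median ≈ 16 + ((77.5 − 60) / 35) × 4 = 18.0000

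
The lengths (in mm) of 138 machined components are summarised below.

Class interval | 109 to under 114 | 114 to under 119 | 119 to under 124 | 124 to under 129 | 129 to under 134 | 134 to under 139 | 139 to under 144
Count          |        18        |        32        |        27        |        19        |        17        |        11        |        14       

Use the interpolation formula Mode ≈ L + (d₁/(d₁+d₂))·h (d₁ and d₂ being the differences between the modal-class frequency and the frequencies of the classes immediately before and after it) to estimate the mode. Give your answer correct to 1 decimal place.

117.7

Modal class: 114 to under 119 (highest frequency 32).
d₁ = 32 − 18 = 14, d₂ = 32 − 27 = 5
Mode ≈ 114 + (14/(14+5)) × 5 = 114 + 3.6842 = 117.6842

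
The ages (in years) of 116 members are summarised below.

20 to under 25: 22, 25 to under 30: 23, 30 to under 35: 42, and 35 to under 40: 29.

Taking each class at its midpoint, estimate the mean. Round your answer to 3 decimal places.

30.862

Midpoints: 22.5, 27.5, 32.5, 37.5
Σfm = 22×22.5 + 23×27.5 + 42×32.5 + 29×37.5 = 3580
n = Σf = 116
Mean = 3580 / 116 = 30.8621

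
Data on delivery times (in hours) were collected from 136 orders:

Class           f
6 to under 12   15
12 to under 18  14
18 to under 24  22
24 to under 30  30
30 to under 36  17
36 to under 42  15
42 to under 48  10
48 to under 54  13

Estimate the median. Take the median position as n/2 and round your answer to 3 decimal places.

27.400

Cumulative frequencies: 15, 29, 51, 81, 98, 113, 123, 136
n = 136; position = n/2 = 68.
This falls in the class 24 to under 30: L = 24, F = 51, f = 30, h = 6.
Median ≈ 24 + ((68 − 51) / 30) × 6 = 27.4000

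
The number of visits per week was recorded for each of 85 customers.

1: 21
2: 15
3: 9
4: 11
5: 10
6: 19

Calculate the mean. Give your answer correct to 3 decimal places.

3.365

Values: 1, 2, 3, 4, 5, 6
Σfx = 21×1 + 15×2 + 9×3 + 11×4 + 10×5 + 19×6 = 286
n = Σf = 85
Mean = 286 / 85 = 3.3647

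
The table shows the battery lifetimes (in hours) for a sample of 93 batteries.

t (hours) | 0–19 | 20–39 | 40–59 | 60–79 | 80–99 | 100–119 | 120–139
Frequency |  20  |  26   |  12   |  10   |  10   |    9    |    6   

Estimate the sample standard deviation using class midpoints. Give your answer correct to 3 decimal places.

Midpoints: 9.5, 29.5, 49.5, 69.5, 89.5, 109.5, 129.5
n = 93, Σfm = 4903.5, mean = 52.7258
Σfm² = 390773.25
Σf(m − x̄)² = Σfm² − (Σfm)²/n = 390773.25 − 4903.5²/93 = 132232.2581
Sample variance = 132232.2581 / 92 = 1437.3072
Standard deviation = √1437.3072 = 37.9118

37.912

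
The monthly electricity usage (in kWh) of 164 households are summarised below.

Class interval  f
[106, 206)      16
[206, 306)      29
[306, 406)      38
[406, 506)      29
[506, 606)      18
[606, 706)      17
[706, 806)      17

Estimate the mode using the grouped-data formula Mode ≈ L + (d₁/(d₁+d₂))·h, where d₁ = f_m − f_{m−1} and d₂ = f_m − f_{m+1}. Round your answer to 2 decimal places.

Modal class: [306, 406) (highest frequency 38).
d₁ = 38 − 29 = 9, d₂ = 38 − 29 = 9
Mode ≈ 306 + (9/(9+9)) × 100 = 306 + 50.0000 = 356.0000

356.00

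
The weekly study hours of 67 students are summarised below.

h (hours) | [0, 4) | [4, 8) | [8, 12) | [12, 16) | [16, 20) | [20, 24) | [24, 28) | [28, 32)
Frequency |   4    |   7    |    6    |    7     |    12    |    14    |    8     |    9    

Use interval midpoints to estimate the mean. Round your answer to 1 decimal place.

Midpoints: 2, 6, 10, 14, 18, 22, 26, 30
Σfm = 4×2 + 7×6 + 6×10 + 7×14 + 12×18 + 14×22 + 8×26 + 9×30 = 1210
n = Σf = 67
Mean = 1210 / 67 = 18.0597

18.1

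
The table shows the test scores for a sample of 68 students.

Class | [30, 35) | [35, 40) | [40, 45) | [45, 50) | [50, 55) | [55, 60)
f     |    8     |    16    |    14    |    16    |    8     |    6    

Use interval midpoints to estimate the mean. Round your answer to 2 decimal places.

43.82

Midpoints: 32.5, 37.5, 42.5, 47.5, 52.5, 57.5
Σfm = 8×32.5 + 16×37.5 + 14×42.5 + 16×47.5 + 8×52.5 + 6×57.5 = 2980
n = Σf = 68
Mean = 2980 / 68 = 43.8235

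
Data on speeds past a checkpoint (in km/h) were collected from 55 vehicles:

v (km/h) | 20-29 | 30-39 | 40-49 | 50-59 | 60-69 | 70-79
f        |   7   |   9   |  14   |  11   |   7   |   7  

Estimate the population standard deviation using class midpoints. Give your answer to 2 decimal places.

Midpoints: 24.5, 34.5, 44.5, 54.5, 64.5, 74.5
n = 55, Σfm = 2677.5, mean = 48.6818
Σfm² = 143283.75
Σf(m − x̄)² = Σfm² − (Σfm)²/n = 143283.75 − 2677.5²/55 = 12938.1818
Population variance = 12938.1818 / 55 = 235.2397
Standard deviation = √235.2397 = 15.3375

15.34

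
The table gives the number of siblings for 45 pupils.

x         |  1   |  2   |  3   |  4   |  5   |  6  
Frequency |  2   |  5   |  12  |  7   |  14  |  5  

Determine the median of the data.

4

Cumulative frequencies: 2, 7, 19, 26, 40, 45
n = 45, so the median is the value in position (n+1)/2 = 23.
Position 23 falls at value 4.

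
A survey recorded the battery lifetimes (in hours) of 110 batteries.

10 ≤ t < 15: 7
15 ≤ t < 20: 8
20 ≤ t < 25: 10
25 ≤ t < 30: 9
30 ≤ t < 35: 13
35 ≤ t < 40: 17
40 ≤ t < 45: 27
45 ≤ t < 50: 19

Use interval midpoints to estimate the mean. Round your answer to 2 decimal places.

Midpoints: 12.5, 17.5, 22.5, 27.5, 32.5, 37.5, 42.5, 47.5
Σfm = 7×12.5 + 8×17.5 + 10×22.5 + 9×27.5 + 13×32.5 + 17×37.5 + 27×42.5 + 19×47.5 = 3810
n = Σf = 110
Mean = 3810 / 110 = 34.6364

34.64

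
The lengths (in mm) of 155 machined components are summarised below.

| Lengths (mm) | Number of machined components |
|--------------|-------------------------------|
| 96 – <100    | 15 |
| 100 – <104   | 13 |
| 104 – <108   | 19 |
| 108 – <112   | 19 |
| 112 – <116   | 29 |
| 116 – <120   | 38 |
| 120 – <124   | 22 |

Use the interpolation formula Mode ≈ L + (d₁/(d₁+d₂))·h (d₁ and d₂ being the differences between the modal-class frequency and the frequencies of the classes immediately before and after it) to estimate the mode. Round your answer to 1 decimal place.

117.4

Modal class: 116 – <120 (highest frequency 38).
d₁ = 38 − 29 = 9, d₂ = 38 − 22 = 16
Mode ≈ 116 + (9/(9+16)) × 4 = 116 + 1.4400 = 117.4400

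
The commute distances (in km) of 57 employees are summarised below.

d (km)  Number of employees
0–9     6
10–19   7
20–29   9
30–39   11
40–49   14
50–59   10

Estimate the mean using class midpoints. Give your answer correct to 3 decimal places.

33.272

Midpoints: 4.5, 14.5, 24.5, 34.5, 44.5, 54.5
Σfm = 6×4.5 + 7×14.5 + 9×24.5 + 11×34.5 + 14×44.5 + 10×54.5 = 1896.5
n = Σf = 57
Mean = 1896.5 / 57 = 33.2719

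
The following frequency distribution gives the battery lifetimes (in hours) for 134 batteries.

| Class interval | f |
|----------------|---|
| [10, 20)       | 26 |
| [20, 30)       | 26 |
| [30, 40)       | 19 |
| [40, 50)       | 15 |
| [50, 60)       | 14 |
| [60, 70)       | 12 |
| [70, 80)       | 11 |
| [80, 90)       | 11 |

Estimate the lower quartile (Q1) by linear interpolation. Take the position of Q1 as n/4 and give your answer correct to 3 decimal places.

22.885

Cumulative frequencies: 26, 52, 71, 86, 100, 112, 123, 134
n = 134; position = n/4 = 33.5.
This falls in the class [20, 30): L = 20, F = 26, f = 26, h = 10.
Lower quartile ≈ 20 + ((33.5 − 26) / 26) × 10 = 22.8846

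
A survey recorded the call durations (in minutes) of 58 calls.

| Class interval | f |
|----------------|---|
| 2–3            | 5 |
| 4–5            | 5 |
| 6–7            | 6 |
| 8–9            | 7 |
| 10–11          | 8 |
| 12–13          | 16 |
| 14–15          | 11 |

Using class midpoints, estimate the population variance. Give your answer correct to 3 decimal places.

Midpoints: 2.5, 4.5, 6.5, 8.5, 10.5, 12.5, 14.5
n = 58, Σfm = 577, mean = 9.9483
Σfm² = 6586.5
Σf(m − x̄)² = Σfm² − (Σfm)²/n = 6586.5 − 577²/58 = 846.3448
Population variance = 846.3448 / 58 = 14.5922

14.592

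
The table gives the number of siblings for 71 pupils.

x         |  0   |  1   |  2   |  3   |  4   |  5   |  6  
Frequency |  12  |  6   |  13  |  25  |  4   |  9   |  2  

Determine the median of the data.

Cumulative frequencies: 12, 18, 31, 56, 60, 69, 71
n = 71, so the median is the value in position (n+1)/2 = 36.
Position 36 falls at value 3.

3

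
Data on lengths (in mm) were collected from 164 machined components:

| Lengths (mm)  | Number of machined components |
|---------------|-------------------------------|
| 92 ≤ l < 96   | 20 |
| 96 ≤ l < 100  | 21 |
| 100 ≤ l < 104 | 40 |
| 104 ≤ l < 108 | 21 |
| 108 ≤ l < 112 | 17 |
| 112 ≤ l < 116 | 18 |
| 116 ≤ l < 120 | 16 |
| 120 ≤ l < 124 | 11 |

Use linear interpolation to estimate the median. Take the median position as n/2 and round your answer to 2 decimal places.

Cumulative frequencies: 20, 41, 81, 102, 119, 137, 153, 164
n = 164; position = n/2 = 82.
This falls in the class 104 ≤ l < 108: L = 104, F = 81, f = 21, h = 4.
Median ≈ 104 + ((82 − 81) / 21) × 4 = 104.1905

104.19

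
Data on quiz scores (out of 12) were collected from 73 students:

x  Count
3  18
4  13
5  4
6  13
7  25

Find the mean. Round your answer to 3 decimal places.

5.192

Values: 3, 4, 5, 6, 7
Σfx = 18×3 + 13×4 + 4×5 + 13×6 + 25×7 = 379
n = Σf = 73
Mean = 379 / 73 = 5.1918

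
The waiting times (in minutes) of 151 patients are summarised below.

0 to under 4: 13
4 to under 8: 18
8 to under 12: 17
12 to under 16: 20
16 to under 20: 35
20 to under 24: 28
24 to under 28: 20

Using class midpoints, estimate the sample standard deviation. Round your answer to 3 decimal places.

7.375

Midpoints: 2, 6, 10, 14, 18, 22, 26
n = 151, Σfm = 2350, mean = 15.5629
Σfm² = 44732
Σf(m − x̄)² = Σfm² − (Σfm)²/n = 44732 − 2350²/151 = 8159.1523
Sample variance = 8159.1523 / 150 = 54.3943
Standard deviation = √54.3943 = 7.3753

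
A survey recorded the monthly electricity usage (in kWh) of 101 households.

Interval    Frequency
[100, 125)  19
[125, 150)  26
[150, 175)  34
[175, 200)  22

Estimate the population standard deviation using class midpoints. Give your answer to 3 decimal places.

25.676

Midpoints: 112.5, 137.5, 162.5, 187.5
n = 101, Σfm = 15362.5, mean = 152.1040
Σfm² = 2403281.25
Σf(m − x̄)² = Σfm² − (Σfm)²/n = 2403281.25 − 15362.5²/101 = 66584.1584
Population variance = 66584.1584 / 101 = 659.2491
Standard deviation = √659.2491 = 25.6758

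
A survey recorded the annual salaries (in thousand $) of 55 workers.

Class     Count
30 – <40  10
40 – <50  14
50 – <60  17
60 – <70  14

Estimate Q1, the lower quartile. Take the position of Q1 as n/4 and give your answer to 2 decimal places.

Cumulative frequencies: 10, 24, 41, 55
n = 55; position = n/4 = 13.75.
This falls in the class 40 – <50: L = 40, F = 10, f = 14, h = 10.
Lower quartile ≈ 40 + ((13.75 − 10) / 14) × 10 = 42.6786

42.68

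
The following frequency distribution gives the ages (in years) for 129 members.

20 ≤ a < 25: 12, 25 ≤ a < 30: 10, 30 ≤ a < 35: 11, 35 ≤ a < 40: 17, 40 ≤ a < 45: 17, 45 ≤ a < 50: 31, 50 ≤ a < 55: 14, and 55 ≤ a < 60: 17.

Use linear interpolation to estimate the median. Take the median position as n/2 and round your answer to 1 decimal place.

Cumulative frequencies: 12, 22, 33, 50, 67, 98, 112, 129
n = 129; position = n/2 = 64.5.
This falls in the class 40 ≤ a < 45: L = 40, F = 50, f = 17, h = 5.
Median ≈ 40 + ((64.5 − 50) / 17) × 5 = 44.2647

44.3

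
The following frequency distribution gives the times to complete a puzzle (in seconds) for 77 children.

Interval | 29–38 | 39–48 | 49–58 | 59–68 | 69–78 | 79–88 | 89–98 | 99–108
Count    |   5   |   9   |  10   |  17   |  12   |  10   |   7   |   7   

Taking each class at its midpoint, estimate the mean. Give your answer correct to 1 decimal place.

Midpoints: 33.5, 43.5, 53.5, 63.5, 73.5, 83.5, 93.5, 103.5
Σfm = 5×33.5 + 9×43.5 + 10×53.5 + 17×63.5 + 12×73.5 + 10×83.5 + 7×93.5 + 7×103.5 = 5269.5
n = Σf = 77
Mean = 5269.5 / 77 = 68.4351

68.4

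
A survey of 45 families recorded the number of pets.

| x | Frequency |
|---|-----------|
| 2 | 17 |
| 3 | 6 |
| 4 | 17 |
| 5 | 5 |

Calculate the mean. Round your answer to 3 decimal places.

3.222

Values: 2, 3, 4, 5
Σfx = 17×2 + 6×3 + 17×4 + 5×5 = 145
n = Σf = 45
Mean = 145 / 45 = 3.2222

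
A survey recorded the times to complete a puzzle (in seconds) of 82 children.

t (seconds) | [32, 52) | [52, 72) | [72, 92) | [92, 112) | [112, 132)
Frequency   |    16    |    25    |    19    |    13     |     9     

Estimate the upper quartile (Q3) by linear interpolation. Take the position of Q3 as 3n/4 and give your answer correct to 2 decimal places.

Cumulative frequencies: 16, 41, 60, 73, 82
n = 82; position = 3n/4 = 61.5.
This falls in the class [92, 112): L = 92, F = 60, f = 13, h = 20.
Upper quartile ≈ 92 + ((61.5 − 60) / 13) × 20 = 94.3077

94.31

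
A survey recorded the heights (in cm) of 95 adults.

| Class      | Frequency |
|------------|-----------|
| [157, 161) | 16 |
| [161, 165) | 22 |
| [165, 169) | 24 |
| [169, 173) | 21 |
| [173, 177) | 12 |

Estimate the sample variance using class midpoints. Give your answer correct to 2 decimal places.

Midpoints: 159, 163, 167, 171, 175
n = 95, Σfm = 15829, mean = 166.6211
Σfm² = 2639911
Σf(m − x̄)² = Σfm² − (Σfm)²/n = 2639911 − 15829²/95 = 2466.3579
Sample variance = 2466.3579 / 94 = 26.2378

26.24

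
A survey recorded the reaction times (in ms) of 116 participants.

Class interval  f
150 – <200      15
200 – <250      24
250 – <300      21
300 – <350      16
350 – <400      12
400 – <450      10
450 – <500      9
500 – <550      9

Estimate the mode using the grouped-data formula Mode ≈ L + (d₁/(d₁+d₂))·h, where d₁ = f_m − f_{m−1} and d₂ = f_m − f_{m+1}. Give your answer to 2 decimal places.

237.50

Modal class: 200 – <250 (highest frequency 24).
d₁ = 24 − 15 = 9, d₂ = 24 − 21 = 3
Mode ≈ 200 + (9/(9+3)) × 50 = 200 + 37.5000 = 237.5000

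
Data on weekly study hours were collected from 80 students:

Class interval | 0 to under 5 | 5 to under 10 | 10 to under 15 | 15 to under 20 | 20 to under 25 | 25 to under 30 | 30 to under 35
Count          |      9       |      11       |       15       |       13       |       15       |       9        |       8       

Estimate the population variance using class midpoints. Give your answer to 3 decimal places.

81.996

Midpoints: 2.5, 7.5, 12.5, 17.5, 22.5, 27.5, 32.5
n = 80, Σfm = 1365, mean = 17.0625
Σfm² = 29850
Σf(m − x̄)² = Σfm² − (Σfm)²/n = 29850 − 1365²/80 = 6559.6875
Population variance = 6559.6875 / 80 = 81.9961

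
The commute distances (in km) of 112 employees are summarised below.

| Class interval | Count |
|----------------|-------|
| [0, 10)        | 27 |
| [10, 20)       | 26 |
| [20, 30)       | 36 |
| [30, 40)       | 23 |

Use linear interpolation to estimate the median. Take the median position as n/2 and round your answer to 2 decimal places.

Cumulative frequencies: 27, 53, 89, 112
n = 112; position = n/2 = 56.
This falls in the class [20, 30): L = 20, F = 53, f = 36, h = 10.
Median ≈ 20 + ((56 − 53) / 36) × 10 = 20.8333

20.83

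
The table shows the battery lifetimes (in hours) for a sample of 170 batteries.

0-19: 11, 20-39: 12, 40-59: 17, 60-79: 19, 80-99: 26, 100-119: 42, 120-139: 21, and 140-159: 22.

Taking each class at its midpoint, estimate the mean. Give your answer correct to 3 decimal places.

91.500

Midpoints: 9.5, 29.5, 49.5, 69.5, 89.5, 109.5, 129.5, 149.5
Σfm = 11×9.5 + 12×29.5 + 17×49.5 + 19×69.5 + 26×89.5 + 42×109.5 + 21×129.5 + 22×149.5 = 15555
n = Σf = 170
Mean = 15555 / 170 = 91.5000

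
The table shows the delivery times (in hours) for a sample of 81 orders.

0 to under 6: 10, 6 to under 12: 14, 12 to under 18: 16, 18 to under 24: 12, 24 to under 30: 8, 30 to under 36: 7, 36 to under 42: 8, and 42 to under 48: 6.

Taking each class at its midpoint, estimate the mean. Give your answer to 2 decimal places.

20.70

Midpoints: 3, 9, 15, 21, 27, 33, 39, 45
Σfm = 10×3 + 14×9 + 16×15 + 12×21 + 8×27 + 7×33 + 8×39 + 6×45 = 1677
n = Σf = 81
Mean = 1677 / 81 = 20.7037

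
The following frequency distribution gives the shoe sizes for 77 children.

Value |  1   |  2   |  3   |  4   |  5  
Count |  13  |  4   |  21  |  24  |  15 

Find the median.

Cumulative frequencies: 13, 17, 38, 62, 77
n = 77, so the median is the value in position (n+1)/2 = 39.
Position 39 falls at value 4.

4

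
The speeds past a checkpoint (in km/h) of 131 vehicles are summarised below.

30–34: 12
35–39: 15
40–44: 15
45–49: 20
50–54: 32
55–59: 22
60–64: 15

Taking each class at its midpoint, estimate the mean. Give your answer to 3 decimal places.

48.527

Midpoints: 32, 37, 42, 47, 52, 57, 62
Σfm = 12×32 + 15×37 + 15×42 + 20×47 + 32×52 + 22×57 + 15×62 = 6357
n = Σf = 131
Mean = 6357 / 131 = 48.5267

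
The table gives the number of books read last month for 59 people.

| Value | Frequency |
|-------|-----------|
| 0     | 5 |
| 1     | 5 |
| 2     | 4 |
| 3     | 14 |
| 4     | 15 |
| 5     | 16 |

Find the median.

4

Cumulative frequencies: 5, 10, 14, 28, 43, 59
n = 59, so the median is the value in position (n+1)/2 = 30.
Position 30 falls at value 4.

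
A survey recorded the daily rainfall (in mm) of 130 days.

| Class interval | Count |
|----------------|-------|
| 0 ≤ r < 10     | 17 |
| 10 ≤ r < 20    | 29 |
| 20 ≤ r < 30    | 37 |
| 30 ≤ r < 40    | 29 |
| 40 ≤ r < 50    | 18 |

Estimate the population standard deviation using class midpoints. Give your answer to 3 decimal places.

12.340

Midpoints: 5, 15, 25, 35, 45
n = 130, Σfm = 3270, mean = 25.1538
Σfm² = 102050
Σf(m − x̄)² = Σfm² − (Σfm)²/n = 102050 − 3270²/130 = 19796.9231
Population variance = 19796.9231 / 130 = 152.2840
Standard deviation = √152.2840 = 12.3403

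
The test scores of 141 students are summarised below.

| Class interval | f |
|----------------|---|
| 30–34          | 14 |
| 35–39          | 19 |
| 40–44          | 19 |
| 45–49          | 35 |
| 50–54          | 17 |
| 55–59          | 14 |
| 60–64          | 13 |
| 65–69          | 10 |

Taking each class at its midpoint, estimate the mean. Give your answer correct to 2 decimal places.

47.89

Midpoints: 32, 37, 42, 47, 52, 57, 62, 67
Σfm = 14×32 + 19×37 + 19×42 + 35×47 + 17×52 + 14×57 + 13×62 + 10×67 = 6752
n = Σf = 141
Mean = 6752 / 141 = 47.8865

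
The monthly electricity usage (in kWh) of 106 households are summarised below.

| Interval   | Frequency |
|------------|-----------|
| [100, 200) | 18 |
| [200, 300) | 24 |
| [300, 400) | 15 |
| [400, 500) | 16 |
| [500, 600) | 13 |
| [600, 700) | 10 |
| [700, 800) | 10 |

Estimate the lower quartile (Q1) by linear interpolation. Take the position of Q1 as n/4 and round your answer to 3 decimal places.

235.417

Cumulative frequencies: 18, 42, 57, 73, 86, 96, 106
n = 106; position = n/4 = 26.5.
This falls in the class [200, 300): L = 200, F = 18, f = 24, h = 100.
Lower quartile ≈ 200 + ((26.5 − 18) / 24) × 100 = 235.4167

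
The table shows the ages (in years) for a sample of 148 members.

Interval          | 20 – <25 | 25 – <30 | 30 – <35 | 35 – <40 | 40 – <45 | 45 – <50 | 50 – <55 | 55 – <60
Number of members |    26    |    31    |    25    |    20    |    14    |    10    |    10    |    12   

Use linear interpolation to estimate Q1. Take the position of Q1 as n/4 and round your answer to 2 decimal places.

26.77

Cumulative frequencies: 26, 57, 82, 102, 116, 126, 136, 148
n = 148; position = n/4 = 37.
This falls in the class 25 – <30: L = 25, F = 26, f = 31, h = 5.
Lower quartile ≈ 25 + ((37 − 26) / 31) × 5 = 26.7742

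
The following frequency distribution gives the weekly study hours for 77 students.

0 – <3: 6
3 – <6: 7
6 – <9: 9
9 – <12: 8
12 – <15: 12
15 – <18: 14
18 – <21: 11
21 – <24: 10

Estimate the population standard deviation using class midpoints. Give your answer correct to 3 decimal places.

6.402

Midpoints: 1.5, 4.5, 7.5, 10.5, 13.5, 16.5, 19.5, 22.5
n = 77, Σfm = 1024.5, mean = 13.3052
Σfm² = 16787.25
Σf(m − x̄)² = Σfm² − (Σfm)²/n = 16787.25 − 1024.5²/77 = 3156.0779
Population variance = 3156.0779 / 77 = 40.9880
Standard deviation = √40.9880 = 6.4022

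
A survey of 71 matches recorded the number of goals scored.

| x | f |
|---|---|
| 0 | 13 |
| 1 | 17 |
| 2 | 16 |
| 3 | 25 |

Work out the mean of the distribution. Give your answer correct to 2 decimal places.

1.75

Values: 0, 1, 2, 3
Σfx = 13×0 + 17×1 + 16×2 + 25×3 = 124
n = Σf = 71
Mean = 124 / 71 = 1.7465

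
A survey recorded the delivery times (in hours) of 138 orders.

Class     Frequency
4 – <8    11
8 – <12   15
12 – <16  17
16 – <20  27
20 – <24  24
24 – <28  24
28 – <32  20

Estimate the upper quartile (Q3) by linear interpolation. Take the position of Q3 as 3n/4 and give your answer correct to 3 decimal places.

Cumulative frequencies: 11, 26, 43, 70, 94, 118, 138
n = 138; position = 3n/4 = 103.5.
This falls in the class 24 – <28: L = 24, F = 94, f = 24, h = 4.
Upper quartile ≈ 24 + ((103.5 − 94) / 24) × 4 = 25.5833

25.583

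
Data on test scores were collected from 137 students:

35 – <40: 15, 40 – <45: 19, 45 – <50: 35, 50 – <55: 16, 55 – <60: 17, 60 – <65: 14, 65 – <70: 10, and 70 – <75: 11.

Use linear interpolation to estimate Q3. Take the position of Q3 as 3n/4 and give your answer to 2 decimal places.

60.27

Cumulative frequencies: 15, 34, 69, 85, 102, 116, 126, 137
n = 137; position = 3n/4 = 102.75.
This falls in the class 60 – <65: L = 60, F = 102, f = 14, h = 5.
Upper quartile ≈ 60 + ((102.75 − 102) / 14) × 5 = 60.2679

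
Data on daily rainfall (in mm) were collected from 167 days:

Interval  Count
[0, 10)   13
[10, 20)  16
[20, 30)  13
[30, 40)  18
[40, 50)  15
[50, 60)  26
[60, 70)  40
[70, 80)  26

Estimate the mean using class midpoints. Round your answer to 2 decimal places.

47.40

Midpoints: 5, 15, 25, 35, 45, 55, 65, 75
Σfm = 13×5 + 16×15 + 13×25 + 18×35 + 15×45 + 26×55 + 40×65 + 26×75 = 7915
n = Σf = 167
Mean = 7915 / 167 = 47.3952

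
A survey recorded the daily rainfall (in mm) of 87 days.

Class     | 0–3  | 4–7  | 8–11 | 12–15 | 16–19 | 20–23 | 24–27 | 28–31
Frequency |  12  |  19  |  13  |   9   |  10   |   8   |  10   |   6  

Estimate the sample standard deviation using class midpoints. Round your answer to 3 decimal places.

Midpoints: 1.5, 5.5, 9.5, 13.5, 17.5, 21.5, 25.5, 29.5
n = 87, Σfm = 1146.5, mean = 13.1782
Σfm² = 21899.75
Σf(m − x̄)² = Σfm² − (Σfm)²/n = 21899.75 − 1146.5²/87 = 6790.9885
Sample variance = 6790.9885 / 86 = 78.9650
Standard deviation = √78.9650 = 8.8862

8.886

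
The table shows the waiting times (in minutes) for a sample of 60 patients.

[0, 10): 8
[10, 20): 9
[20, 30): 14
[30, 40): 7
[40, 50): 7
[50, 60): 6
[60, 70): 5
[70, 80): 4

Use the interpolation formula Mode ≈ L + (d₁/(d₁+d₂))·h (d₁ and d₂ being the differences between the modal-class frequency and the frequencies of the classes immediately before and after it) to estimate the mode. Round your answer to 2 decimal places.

Modal class: [20, 30) (highest frequency 14).
d₁ = 14 − 9 = 5, d₂ = 14 − 7 = 7
Mode ≈ 20 + (5/(5+7)) × 10 = 20 + 4.1667 = 24.1667

24.17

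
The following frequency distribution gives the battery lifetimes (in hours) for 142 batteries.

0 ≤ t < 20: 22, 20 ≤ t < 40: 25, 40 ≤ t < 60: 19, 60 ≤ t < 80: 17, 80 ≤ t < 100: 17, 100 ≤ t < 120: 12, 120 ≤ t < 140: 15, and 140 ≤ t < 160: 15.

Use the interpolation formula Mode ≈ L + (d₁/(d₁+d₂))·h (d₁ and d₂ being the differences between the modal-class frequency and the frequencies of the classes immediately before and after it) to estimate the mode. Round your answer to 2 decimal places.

26.67

Modal class: 20 ≤ t < 40 (highest frequency 25).
d₁ = 25 − 22 = 3, d₂ = 25 − 19 = 6
Mode ≈ 20 + (3/(3+6)) × 20 = 20 + 6.6667 = 26.6667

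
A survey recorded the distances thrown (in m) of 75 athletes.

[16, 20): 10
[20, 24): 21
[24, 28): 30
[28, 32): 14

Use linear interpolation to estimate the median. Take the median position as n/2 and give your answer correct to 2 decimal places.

Cumulative frequencies: 10, 31, 61, 75
n = 75; position = n/2 = 37.5.
This falls in the class [24, 28): L = 24, F = 31, f = 30, h = 4.
Median ≈ 24 + ((37.5 − 31) / 30) × 4 = 24.8667

24.87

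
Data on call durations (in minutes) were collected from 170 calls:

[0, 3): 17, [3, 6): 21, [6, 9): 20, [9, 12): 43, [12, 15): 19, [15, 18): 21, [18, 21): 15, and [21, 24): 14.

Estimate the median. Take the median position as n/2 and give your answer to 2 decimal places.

Cumulative frequencies: 17, 38, 58, 101, 120, 141, 156, 170
n = 170; position = n/2 = 85.
This falls in the class [9, 12): L = 9, F = 58, f = 43, h = 3.
Median ≈ 9 + ((85 − 58) / 43) × 3 = 10.8837

10.88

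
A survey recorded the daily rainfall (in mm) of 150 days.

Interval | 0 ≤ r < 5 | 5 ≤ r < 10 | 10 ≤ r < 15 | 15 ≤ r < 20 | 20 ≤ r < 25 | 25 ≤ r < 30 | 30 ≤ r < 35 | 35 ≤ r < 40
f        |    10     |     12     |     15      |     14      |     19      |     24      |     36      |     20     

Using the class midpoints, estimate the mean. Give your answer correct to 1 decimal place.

23.7

Midpoints: 2.5, 7.5, 12.5, 17.5, 22.5, 27.5, 32.5, 37.5
Σfm = 10×2.5 + 12×7.5 + 15×12.5 + 14×17.5 + 19×22.5 + 24×27.5 + 36×32.5 + 20×37.5 = 3555
n = Σf = 150
Mean = 3555 / 150 = 23.7000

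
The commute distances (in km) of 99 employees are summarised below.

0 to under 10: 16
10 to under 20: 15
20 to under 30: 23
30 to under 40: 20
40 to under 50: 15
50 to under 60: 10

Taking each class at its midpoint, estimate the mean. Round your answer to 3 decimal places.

28.333

Midpoints: 5, 15, 25, 35, 45, 55
Σfm = 16×5 + 15×15 + 23×25 + 20×35 + 15×45 + 10×55 = 2805
n = Σf = 99
Mean = 2805 / 99 = 28.3333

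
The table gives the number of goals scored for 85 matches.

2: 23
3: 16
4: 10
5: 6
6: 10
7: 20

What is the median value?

4

Cumulative frequencies: 23, 39, 49, 55, 65, 85
n = 85, so the median is the value in position (n+1)/2 = 43.
Position 43 falls at value 4.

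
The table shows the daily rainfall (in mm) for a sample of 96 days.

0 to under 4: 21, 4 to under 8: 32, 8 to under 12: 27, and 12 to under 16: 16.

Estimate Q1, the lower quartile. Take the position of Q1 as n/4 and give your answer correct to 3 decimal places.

Cumulative frequencies: 21, 53, 80, 96
n = 96; position = n/4 = 24.
This falls in the class 4 to under 8: L = 4, F = 21, f = 32, h = 4.
Lower quartile ≈ 4 + ((24 − 21) / 32) × 4 = 4.3750

4.375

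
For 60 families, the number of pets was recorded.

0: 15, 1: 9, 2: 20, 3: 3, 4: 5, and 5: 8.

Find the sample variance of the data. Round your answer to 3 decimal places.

2.779

Values: 0, 1, 2, 3, 4, 5
n = 60, Σfx = 118, mean = 1.9667
Σfx² = 396
Σf(x − x̄)² = Σfx² − (Σfx)²/n = 396 − 118²/60 = 163.9333
Sample variance = 163.9333 / 59 = 2.7785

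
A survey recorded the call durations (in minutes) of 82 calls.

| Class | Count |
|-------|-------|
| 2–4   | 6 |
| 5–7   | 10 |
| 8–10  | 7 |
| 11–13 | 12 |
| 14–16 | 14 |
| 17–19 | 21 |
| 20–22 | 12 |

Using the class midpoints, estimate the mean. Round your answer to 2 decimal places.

Midpoints: 3, 6, 9, 12, 15, 18, 21
Σfm = 6×3 + 10×6 + 7×9 + 12×12 + 14×15 + 21×18 + 12×21 = 1125
n = Σf = 82
Mean = 1125 / 82 = 13.7195

13.72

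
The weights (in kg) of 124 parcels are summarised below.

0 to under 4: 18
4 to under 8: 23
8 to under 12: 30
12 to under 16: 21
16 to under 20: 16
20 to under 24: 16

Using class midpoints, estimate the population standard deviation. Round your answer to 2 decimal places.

6.32

Midpoints: 2, 6, 10, 14, 18, 22
n = 124, Σfm = 1408, mean = 11.3548
Σfm² = 20944
Σf(m − x̄)² = Σfm² − (Σfm)²/n = 20944 − 1408²/124 = 4956.3871
Population variance = 4956.3871 / 124 = 39.9709
Standard deviation = √39.9709 = 6.3223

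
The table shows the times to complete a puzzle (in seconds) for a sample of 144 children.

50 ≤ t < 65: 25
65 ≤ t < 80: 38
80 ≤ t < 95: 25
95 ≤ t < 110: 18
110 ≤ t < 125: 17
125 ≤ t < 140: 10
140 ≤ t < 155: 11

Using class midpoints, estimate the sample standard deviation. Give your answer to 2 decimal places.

Midpoints: 57.5, 72.5, 87.5, 102.5, 117.5, 132.5, 147.5
n = 144, Σfm = 13170, mean = 91.4583
Σfm² = 1312500
Σf(m − x̄)² = Σfm² − (Σfm)²/n = 1312500 − 13170²/144 = 107993.7500
Sample variance = 107993.7500 / 143 = 755.2010
Standard deviation = √755.2010 = 27.4809

27.48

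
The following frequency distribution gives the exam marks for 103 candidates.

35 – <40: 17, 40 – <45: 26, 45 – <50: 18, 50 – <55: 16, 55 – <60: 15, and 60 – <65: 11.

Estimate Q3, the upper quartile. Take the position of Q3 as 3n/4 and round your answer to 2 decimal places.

55.08

Cumulative frequencies: 17, 43, 61, 77, 92, 103
n = 103; position = 3n/4 = 77.25.
This falls in the class 55 – <60: L = 55, F = 77, f = 15, h = 5.
Upper quartile ≈ 55 + ((77.25 − 77) / 15) × 5 = 55.0833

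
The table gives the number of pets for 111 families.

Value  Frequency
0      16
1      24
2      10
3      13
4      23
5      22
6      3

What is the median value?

3

Cumulative frequencies: 16, 40, 50, 63, 86, 108, 111
n = 111, so the median is the value in position (n+1)/2 = 56.
Position 56 falls at value 3.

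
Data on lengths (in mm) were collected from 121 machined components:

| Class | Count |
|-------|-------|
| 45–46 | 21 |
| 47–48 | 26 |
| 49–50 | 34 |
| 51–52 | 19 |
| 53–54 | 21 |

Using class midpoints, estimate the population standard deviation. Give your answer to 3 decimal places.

2.651

Midpoints: 45.5, 47.5, 49.5, 51.5, 53.5
n = 121, Σfm = 5975.5, mean = 49.3843
Σfm² = 295946.25
Σf(m − x̄)² = Σfm² − (Σfm)²/n = 295946.25 − 5975.5²/121 = 850.3802
Population variance = 850.3802 / 121 = 7.0279
Standard deviation = √7.0279 = 2.6510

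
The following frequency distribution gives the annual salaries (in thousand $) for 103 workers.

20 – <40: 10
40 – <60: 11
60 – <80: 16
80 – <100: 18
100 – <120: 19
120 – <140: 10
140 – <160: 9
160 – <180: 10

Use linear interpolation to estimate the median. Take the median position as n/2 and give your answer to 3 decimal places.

96.111

Cumulative frequencies: 10, 21, 37, 55, 74, 84, 93, 103
n = 103; position = n/2 = 51.5.
This falls in the class 80 – <100: L = 80, F = 37, f = 18, h = 20.
Median ≈ 80 + ((51.5 − 37) / 18) × 20 = 96.1111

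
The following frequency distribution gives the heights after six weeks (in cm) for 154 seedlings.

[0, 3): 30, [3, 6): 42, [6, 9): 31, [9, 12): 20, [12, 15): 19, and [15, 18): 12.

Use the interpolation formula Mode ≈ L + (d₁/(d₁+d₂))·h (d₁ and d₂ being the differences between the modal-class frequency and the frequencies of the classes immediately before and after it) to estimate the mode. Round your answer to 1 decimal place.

Modal class: [3, 6) (highest frequency 42).
d₁ = 42 − 30 = 12, d₂ = 42 − 31 = 11
Mode ≈ 3 + (12/(12+11)) × 3 = 3 + 1.5652 = 4.5652

4.6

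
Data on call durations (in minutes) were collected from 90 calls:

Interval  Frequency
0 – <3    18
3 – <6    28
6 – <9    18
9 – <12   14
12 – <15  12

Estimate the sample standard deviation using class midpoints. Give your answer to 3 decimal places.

3.953

Midpoints: 1.5, 4.5, 7.5, 10.5, 13.5
n = 90, Σfm = 597, mean = 6.6333
Σfm² = 5350.5
Σf(m − x̄)² = Σfm² − (Σfm)²/n = 5350.5 − 597²/90 = 1390.4000
Sample variance = 1390.4000 / 89 = 15.6225
Standard deviation = √15.6225 = 3.9525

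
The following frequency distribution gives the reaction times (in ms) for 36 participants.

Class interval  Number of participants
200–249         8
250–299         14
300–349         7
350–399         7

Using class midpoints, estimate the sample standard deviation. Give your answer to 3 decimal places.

Midpoints: 224.5, 274.5, 324.5, 374.5
n = 36, Σfm = 10532, mean = 292.5556
Σfm² = 3176959
Σf(m − x̄)² = Σfm² − (Σfm)²/n = 3176959 − 10532²/36 = 95763.8889
Sample variance = 95763.8889 / 35 = 2736.1111
Standard deviation = √2736.1111 = 52.3078

52.308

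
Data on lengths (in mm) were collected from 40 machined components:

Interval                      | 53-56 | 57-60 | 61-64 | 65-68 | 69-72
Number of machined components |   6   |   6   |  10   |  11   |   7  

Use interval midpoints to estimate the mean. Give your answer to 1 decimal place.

63.2

Midpoints: 54.5, 58.5, 62.5, 66.5, 70.5
Σfm = 6×54.5 + 6×58.5 + 10×62.5 + 11×66.5 + 7×70.5 = 2528
n = Σf = 40
Mean = 2528 / 40 = 63.2000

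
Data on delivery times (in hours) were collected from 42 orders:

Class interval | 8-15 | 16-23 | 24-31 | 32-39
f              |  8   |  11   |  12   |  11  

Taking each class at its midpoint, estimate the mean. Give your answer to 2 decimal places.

24.45

Midpoints: 11.5, 19.5, 27.5, 35.5
Σfm = 8×11.5 + 11×19.5 + 12×27.5 + 11×35.5 = 1027
n = Σf = 42
Mean = 1027 / 42 = 24.4524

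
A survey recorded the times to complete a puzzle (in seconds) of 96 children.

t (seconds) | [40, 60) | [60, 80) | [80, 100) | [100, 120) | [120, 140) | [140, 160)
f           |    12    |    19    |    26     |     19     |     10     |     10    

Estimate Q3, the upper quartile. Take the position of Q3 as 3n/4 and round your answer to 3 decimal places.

Cumulative frequencies: 12, 31, 57, 76, 86, 96
n = 96; position = 3n/4 = 72.
This falls in the class [100, 120): L = 100, F = 57, f = 19, h = 20.
Upper quartile ≈ 100 + ((72 − 57) / 19) × 20 = 115.7895

115.789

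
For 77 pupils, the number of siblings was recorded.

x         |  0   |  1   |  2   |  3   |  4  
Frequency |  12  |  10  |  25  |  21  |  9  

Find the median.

2

Cumulative frequencies: 12, 22, 47, 68, 77
n = 77, so the median is the value in position (n+1)/2 = 39.
Position 39 falls at value 2.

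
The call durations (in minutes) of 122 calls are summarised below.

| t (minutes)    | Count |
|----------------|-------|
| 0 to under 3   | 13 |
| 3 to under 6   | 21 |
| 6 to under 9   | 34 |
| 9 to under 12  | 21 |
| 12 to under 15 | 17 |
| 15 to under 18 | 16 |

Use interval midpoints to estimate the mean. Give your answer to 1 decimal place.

8.9

Midpoints: 1.5, 4.5, 7.5, 10.5, 13.5, 16.5
Σfm = 13×1.5 + 21×4.5 + 34×7.5 + 21×10.5 + 17×13.5 + 16×16.5 = 1083
n = Σf = 122
Mean = 1083 / 122 = 8.8770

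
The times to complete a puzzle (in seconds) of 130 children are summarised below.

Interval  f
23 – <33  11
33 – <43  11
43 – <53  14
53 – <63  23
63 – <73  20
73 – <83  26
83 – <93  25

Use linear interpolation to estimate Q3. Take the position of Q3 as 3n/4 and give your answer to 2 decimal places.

80.12

Cumulative frequencies: 11, 22, 36, 59, 79, 105, 130
n = 130; position = 3n/4 = 97.5.
This falls in the class 73 – <83: L = 73, F = 79, f = 26, h = 10.
Upper quartile ≈ 73 + ((97.5 − 79) / 26) × 10 = 80.1154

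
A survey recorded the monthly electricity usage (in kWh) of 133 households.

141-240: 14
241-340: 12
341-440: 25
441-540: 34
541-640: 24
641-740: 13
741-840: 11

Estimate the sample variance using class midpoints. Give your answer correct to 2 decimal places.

28296.88

Midpoints: 190.5, 290.5, 390.5, 490.5, 590.5, 690.5, 790.5
n = 133, Σfm = 64436.5, mean = 484.4850
Σfm² = 34953703.25
Σf(m − x̄)² = Σfm² − (Σfm)²/n = 34953703.25 − 64436.5²/133 = 3735187.9699
Sample variance = 3735187.9699 / 132 = 28296.8786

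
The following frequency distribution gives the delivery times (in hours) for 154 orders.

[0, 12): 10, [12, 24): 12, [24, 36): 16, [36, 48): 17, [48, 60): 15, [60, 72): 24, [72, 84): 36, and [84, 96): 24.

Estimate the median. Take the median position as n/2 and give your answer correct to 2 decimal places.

Cumulative frequencies: 10, 22, 38, 55, 70, 94, 130, 154
n = 154; position = n/2 = 77.
This falls in the class [60, 72): L = 60, F = 70, f = 24, h = 12.
Median ≈ 60 + ((77 − 70) / 24) × 12 = 63.5000

63.50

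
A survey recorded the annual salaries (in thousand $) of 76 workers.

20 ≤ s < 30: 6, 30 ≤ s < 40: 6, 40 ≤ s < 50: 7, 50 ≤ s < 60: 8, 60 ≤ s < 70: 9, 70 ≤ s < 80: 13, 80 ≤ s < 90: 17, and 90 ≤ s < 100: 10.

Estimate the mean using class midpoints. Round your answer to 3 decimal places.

Midpoints: 25, 35, 45, 55, 65, 75, 85, 95
Σfm = 6×25 + 6×35 + 7×45 + 8×55 + 9×65 + 13×75 + 17×85 + 10×95 = 5070
n = Σf = 76
Mean = 5070 / 76 = 66.7105

66.711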